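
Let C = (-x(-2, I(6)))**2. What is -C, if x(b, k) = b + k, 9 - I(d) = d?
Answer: -1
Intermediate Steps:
I(d) = 9 - d
C = 1 (C = (-(-2 + (9 - 1*6)))**2 = (-(-2 + (9 - 6)))**2 = (-(-2 + 3))**2 = (-1*1)**2 = (-1)**2 = 1)
-C = -1*1 = -1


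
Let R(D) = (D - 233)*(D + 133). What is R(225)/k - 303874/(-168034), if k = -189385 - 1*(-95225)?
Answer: 909188288/494440045 ≈ 1.8388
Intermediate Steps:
R(D) = (-233 + D)*(133 + D)
k = -94160 (k = -189385 + 95225 = -94160)
R(225)/k - 303874/(-168034) = (-30989 + 225² - 100*225)/(-94160) - 303874/(-168034) = (-30989 + 50625 - 22500)*(-1/94160) - 303874*(-1/168034) = -2864*(-1/94160) + 151937/84017 = 179/5885 + 151937/84017 = 909188288/494440045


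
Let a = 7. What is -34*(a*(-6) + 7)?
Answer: 1190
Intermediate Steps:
-34*(a*(-6) + 7) = -34*(7*(-6) + 7) = -34*(-42 + 7) = -34*(-35) = 1190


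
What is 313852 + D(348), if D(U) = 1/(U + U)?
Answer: 218440993/696 ≈ 3.1385e+5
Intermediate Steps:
D(U) = 1/(2*U)
313852 + D(348) = 313852 + (½)/348 = 313852 + (½)*(1/348) = 313852 + 1/696 = 218440993/696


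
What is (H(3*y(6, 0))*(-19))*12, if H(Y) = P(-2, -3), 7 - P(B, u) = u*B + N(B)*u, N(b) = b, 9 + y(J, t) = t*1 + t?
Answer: 1140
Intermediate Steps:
y(J, t) = -9 + 2*t (y(J, t) = -9 + (t*1 + t) = -9 + (t + t) = -9 + 2*t)
P(B, u) = 7 - 2*B*u (P(B, u) = 7 - (u*B + B*u) = 7 - (B*u + B*u) = 7 - 2*B*u)
H(Y) = -5 (H(Y) = 7 - 2*(-2)*(-3) = 7 - 12 = -5)
(H(3*y(6, 0))*(-19))*12 = -5*(-19)*12 = 95*12 = 1140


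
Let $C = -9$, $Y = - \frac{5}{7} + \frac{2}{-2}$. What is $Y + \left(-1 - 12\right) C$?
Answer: $\frac{807}{7} \approx 115.29$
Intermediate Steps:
$Y = - \frac{12}{7}$ ($Y = \left(-5\right) \frac{1}{7} + 2 \left(- \frac{1}{2}\right) = - \frac{5}{7} - 1 = - \frac{12}{7} \approx -1.7143$)
$Y + \left(-1 - 12\right) C = - \frac{12}{7} + \left(-1 - 12\right) \left(-9\right) = - \frac{12}{7} - -117 = - \frac{12}{7} + 117 = \frac{807}{7}$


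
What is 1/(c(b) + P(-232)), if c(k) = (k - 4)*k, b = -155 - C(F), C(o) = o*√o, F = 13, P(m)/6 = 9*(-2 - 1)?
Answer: 6670/123801747 - 2041*√13/247603494 ≈ 2.4156e-5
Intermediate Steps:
P(m) = -162 (P(m) = 6*(9*(-2 - 1)) = 6*(9*(-3)) = 6*(-27) = -162)
C(o) = o^(3/2)
b = -155 - 13*√13 (b = -155 - 13^(3/2) = -155 - 13*√13 ≈ -201.87)
c(k) = k*(-4 + k) (c(k) = (-4 + k)*k = k*(-4 + k))
1/(c(b) + P(-232)) = 1/((-155 - 13*√13)*(-4 + (-155 - 13*√13)) - 162) = 1/((-155 - 13*√13)*(-159 - 13*√13) - 162) = 1/((-159 - 13*√13)*(-155 - 13*√13) - 162) = 1/(-162 + (-159 - 13*√13)*(-155 - 13*√13))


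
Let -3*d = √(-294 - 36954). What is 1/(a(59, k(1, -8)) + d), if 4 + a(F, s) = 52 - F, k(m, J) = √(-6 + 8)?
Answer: -33/12779 + 8*I*√582/12779 ≈ -0.0025824 + 0.015103*I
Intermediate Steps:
k(m, J) = √2
d = -8*I*√582/3 (d = -√(-294 - 36954)/3 = -8*I*√582/3 ≈ -64.333*I)
a(F, s) = 48 - F (a(F, s) = -4 + (52 - F) = 48 - F)
1/(a(59, k(1, -8)) + d) = 1/((48 - 1*59) - 8*I*√582/3) = 1/((48 - 59) - 8*I*√582/3) = 1/(-11 - 8*I*√582/3)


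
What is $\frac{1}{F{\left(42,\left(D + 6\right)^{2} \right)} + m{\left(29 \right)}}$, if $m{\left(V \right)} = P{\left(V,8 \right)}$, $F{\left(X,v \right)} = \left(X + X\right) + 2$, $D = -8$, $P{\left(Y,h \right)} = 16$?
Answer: $\frac{1}{102} \approx 0.0098039$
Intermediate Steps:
$F{\left(X,v \right)} = 2 + 2 X$ ($F{\left(X,v \right)} = 2 X + 2 = 2 + 2 X$)
$m{\left(V \right)} = 16$
$\frac{1}{F{\left(42,\left(D + 6\right)^{2} \right)} + m{\left(29 \right)}} = \frac{1}{\left(2 + 2 \cdot 42\right) + 16} = \frac{1}{\left(2 + 84\right) + 16} = \frac{1}{86 + 16} = \frac{1}{102}$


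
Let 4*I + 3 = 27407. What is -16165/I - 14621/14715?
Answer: -338036446/100812465 ≈ -3.3531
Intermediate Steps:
I = 6851 (I = -¾ + (¼)*27407 = -¾ + 27407/4 = 6851)
-16165/I - 14621/14715 = -16165/6851 - 14621/14715 = -338036446/100812465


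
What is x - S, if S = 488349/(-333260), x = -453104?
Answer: -151000950691/333260 ≈ -4.5310e+5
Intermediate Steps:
S = -488349/333260 (S = 488349*(-1/333260) = -488349/333260 ≈ -1.4654)
x - S = -453104 - 1*(-488349/333260) = -453104 + 488349/333260 = -151000950691/333260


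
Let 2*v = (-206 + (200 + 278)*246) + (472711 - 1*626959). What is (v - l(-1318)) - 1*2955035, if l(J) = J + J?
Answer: -2970832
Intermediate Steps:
l(J) = 2*J
v = -18433 (v = ((-206 + (200 + 278)*246) + (472711 - 1*626959))/2 = ((-206 + 478*246) + (472711 - 626959))/2 = ((-206 + 117588) - 154248)/2 = (117382 - 154248)/2 = (1/2)*(-36866) = -18433)
(v - l(-1318)) - 1*2955035 = (-18433 - 2*(-1318)) - 1*2955035 = (-18433 - 1*(-2636)) - 2955035 = (-18433 + 2636) - 2955035 = -15797 - 2955035 = -2970832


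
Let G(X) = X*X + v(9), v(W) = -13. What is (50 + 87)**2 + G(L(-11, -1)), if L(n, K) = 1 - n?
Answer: 18900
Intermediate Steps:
G(X) = -13 + X**2 (G(X) = X*X - 13 = X**2 - 13 = -13 + X**2)
(50 + 87)**2 + G(L(-11, -1)) = (50 + 87)**2 + (-13 + (1 - 1*(-11))**2) = 137**2 + (-13 + (1 + 11)**2) = 18769 + (-13 + 12**2) = 18769 + (-13 + 144) = 18769 + 131 = 18900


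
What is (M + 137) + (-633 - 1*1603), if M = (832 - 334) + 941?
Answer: -660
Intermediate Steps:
M = 1439 (M = 498 + 941 = 1439)
(M + 137) + (-633 - 1*1603) = (1439 + 137) + (-633 - 1*1603) = 1576 + (-633 - 1603) = 1576 - 2236 = -660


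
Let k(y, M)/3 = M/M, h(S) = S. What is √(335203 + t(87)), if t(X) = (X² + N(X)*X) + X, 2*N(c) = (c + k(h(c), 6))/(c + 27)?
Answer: √495137986/38 ≈ 585.57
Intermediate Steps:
k(y, M) = 3 (k(y, M) = 3*(M/M) = 3*1 = 3)
N(c) = (3 + c)/(2*(27 + c)) (N(c) = ((c + 3)/(c + 27))/2 = ((3 + c)/(27 + c))/2 = (3 + c)/(2*(27 + c)))
t(X) = X + X² + X*(3 + X)/(2*(27 + X)) (t(X) = (X² + ((3 + X)/(2*(27 + X)))*X) + X = (X² + X*(3 + X)/(2*(27 + X))) + X = X + X² + X*(3 + X)/(2*(27 + X)))
√(335203 + t(87)) = √(335203 + (½)*87*(57 + 2*87² + 57*87)/(27 + 87)) = √(335203 + (½)*87*(57 + 2*7569 + 4959)/114) = √(335203 + (½)*87*(1/114)*(57 + 15138 + 4959)) = √(335203 + (½)*87*(1/114)*20154) = √(335203 + 292233/38) = √(13029947/38) = √495137986/38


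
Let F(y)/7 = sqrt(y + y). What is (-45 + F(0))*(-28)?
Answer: 1260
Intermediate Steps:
F(y) = 7*sqrt(2)*sqrt(y) (F(y) = 7*sqrt(y + y) = 7*sqrt(2*y) = 7*(sqrt(2)*sqrt(y)) = 7*sqrt(2)*sqrt(y))
(-45 + F(0))*(-28) = (-45 + 7*sqrt(2)*sqrt(0))*(-28) = (-45 + 7*sqrt(2)*0)*(-28) = (-45 + 0)*(-28) = -45*(-28) = 1260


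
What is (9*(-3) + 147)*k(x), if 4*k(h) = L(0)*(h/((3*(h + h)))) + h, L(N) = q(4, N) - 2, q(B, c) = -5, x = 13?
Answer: 355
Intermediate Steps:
L(N) = -7 (L(N) = -5 - 2 = -7)
k(h) = -7/24 + h/4 (k(h) = (-7*h/(3*(h + h)) + h)/4 = (-7*h/(3*(2*h)) + h)/4 = (-7*h/(6*h) + h)/4 = (-7*h*1/(6*h) + h)/4 = (-7*1/6 + h)/4 = (-7/6 + h)/4 = -7/24 + h/4)
(9*(-3) + 147)*k(x) = (9*(-3) + 147)*(-7/24 + (1/4)*13) = (-27 + 147)*(-7/24 + 13/4) = 120*(71/24) = 355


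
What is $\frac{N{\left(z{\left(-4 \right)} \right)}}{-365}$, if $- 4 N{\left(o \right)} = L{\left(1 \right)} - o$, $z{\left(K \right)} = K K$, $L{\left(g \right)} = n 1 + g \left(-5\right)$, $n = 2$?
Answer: $- \frac{19}{1460} \approx -0.013014$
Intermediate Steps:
$L{\left(g \right)} = 2 - 5 g$ ($L{\left(g \right)} = 2 \cdot 1 + g \left(-5\right) = 2 - 5 g$)
$z{\left(K \right)} = K^{2}$
$N{\left(o \right)} = \frac{3}{4} + \frac{o}{4}$ ($N{\left(o \right)} = - \frac{\left(2 - 5\right) - o}{4} = - \frac{-3 - o}{4} = \frac{3}{4} + \frac{o}{4}$)
$\frac{N{\left(z{\left(-4 \right)} \right)}}{-365} = \frac{\frac{3}{4} + \frac{\left(-4\right)^{2}}{4}}{-365} = \left(\frac{3}{4} + \frac{1}{4} \cdot 16\right) \left(- \frac{1}{365}\right) = \left(\frac{3}{4} + 4\right) \left(- \frac{1}{365}\right) = \frac{19}{4} \left(- \frac{1}{365}\right) = - \frac{19}{1460}$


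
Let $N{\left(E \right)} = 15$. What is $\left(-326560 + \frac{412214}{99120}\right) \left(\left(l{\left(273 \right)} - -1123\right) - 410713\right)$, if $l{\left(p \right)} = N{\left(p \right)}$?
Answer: $\frac{441907055096365}{3304} \approx 1.3375 \cdot 10^{11}$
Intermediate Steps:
$l{\left(p \right)} = 15$
$\left(-326560 + \frac{412214}{99120}\right) \left(\left(l{\left(273 \right)} - -1123\right) - 410713\right) = \left(-326560 + \frac{412214}{99120}\right) \left(\left(15 - -1123\right) - 410713\right) = \left(-326560 + 412214 \cdot \frac{1}{99120}\right) \left(\left(15 + 1123\right) - 410713\right) = \left(-326560 + \frac{206107}{49560}\right) \left(1138 - 410713\right) = \left(- \frac{16184107493}{49560}\right) \left(-409575\right) = \frac{441907055096365}{3304}$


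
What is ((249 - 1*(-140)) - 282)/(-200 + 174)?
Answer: -107/26 ≈ -4.1154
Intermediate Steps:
((249 - 1*(-140)) - 282)/(-200 + 174) = ((249 + 140) - 282)/(-26) = (389 - 282)*(-1/26) = 107*(-1/26) = -107/26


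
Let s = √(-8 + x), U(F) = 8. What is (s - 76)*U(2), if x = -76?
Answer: -608 + 16*I*√21 ≈ -608.0 + 73.321*I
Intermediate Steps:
s = 2*I*√21 (s = √(-8 - 76) = √(-84) = 2*I*√21 ≈ 9.1651*I)
(s - 76)*U(2) = (2*I*√21 - 76)*8 = (-76 + 2*I*√21)*8 = -608 + 16*I*√21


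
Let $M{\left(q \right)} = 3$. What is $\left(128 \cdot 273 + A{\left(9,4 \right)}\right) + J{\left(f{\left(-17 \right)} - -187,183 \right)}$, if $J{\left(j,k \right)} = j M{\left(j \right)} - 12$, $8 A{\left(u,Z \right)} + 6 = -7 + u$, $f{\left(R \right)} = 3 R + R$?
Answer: $\frac{70577}{2} \approx 35289.0$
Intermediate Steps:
$f{\left(R \right)} = 4 R$
$A{\left(u,Z \right)} = - \frac{13}{8} + \frac{u}{8}$ ($A{\left(u,Z \right)} = - \frac{3}{4} + \frac{-7 + u}{8} = - \frac{3}{4} + \left(- \frac{7}{8} + \frac{u}{8}\right) = - \frac{13}{8} + \frac{u}{8}$)
$J{\left(j,k \right)} = -12 + 3 j$ ($J{\left(j,k \right)} = j 3 - 12 = 3 j - 12 = -12 + 3 j$)
$\left(128 \cdot 273 + A{\left(9,4 \right)}\right) + J{\left(f{\left(-17 \right)} - -187,183 \right)} = \left(128 \cdot 273 + \left(- \frac{13}{8} + \frac{1}{8} \cdot 9\right)\right) - \left(12 - 3 \left(4 \left(-17\right) - -187\right)\right) = \left(34944 + \left(- \frac{13}{8} + \frac{9}{8}\right)\right) - \left(12 - 3 \left(-68 + 187\right)\right) = \left(34944 - \frac{1}{2}\right) + \left(-12 + 3 \cdot 119\right) = \frac{69887}{2} + \left(-12 + 357\right) = \frac{69887}{2} + 345 = \frac{70577}{2}$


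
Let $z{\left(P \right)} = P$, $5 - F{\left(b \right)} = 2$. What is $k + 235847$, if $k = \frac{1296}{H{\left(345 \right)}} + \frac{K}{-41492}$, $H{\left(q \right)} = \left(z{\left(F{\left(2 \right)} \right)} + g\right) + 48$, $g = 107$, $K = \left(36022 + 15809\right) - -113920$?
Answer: $\frac{773089126683}{3277868} \approx 2.3585 \cdot 10^{5}$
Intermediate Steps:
$F{\left(b \right)} = 3$ ($F{\left(b \right)} = 5 - 2 = 3$)
$K = 165751$ ($K = 51831 + 113920 = 165751$)
$H{\left(q \right)} = 158$ ($H{\left(q \right)} = \left(3 + 107\right) + 48 = 110 + 48 = 158$)
$k = \frac{13792487}{3277868}$ ($k = \frac{1296}{158} + \frac{165751}{-41492} = 1296 \cdot \frac{1}{158} + 165751 \left(- \frac{1}{41492}\right) = \frac{648}{79} - \frac{165751}{41492} = \frac{13792487}{3277868} \approx 4.2078$)
$k + 235847 = \frac{13792487}{3277868} + 235847 = \frac{773089126683}{3277868}$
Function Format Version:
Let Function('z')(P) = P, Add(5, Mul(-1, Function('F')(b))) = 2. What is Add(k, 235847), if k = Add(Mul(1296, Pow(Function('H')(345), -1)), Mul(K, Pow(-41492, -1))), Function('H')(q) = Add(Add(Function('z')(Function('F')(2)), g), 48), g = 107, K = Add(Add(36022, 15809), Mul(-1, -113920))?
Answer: Rational(773089126683, 3277868) ≈ 2.3585e+5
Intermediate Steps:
Function('F')(b) = 3 (Function('F')(b) = Add(5, Mul(-1, 2)) = Add(5, -2) = 3)
K = 165751 (K = Add(51831, 113920) = 165751)
Function('H')(q) = 158 (Function('H')(q) = Add(Add(3, 107), 48) = Add(110, 48) = 158)
k = Rational(13792487, 3277868) (k = Add(Mul(1296, Pow(158, -1)), Mul(165751, Pow(-41492, -1))) = Add(Mul(1296, Rational(1, 158)), Mul(165751, Rational(-1, 41492))) = Add(Rational(648, 79), Rational(-165751, 41492)) = Rational(13792487, 3277868) ≈ 4.2078)
Add(k, 235847) = Add(Rational(13792487, 3277868), 235847) = Rational(773089126683, 3277868)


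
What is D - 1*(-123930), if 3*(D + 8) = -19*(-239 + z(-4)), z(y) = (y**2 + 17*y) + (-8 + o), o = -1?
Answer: 125822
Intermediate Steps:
z(y) = -9 + y**2 + 17*y (z(y) = (y**2 + 17*y) + (-8 - 1) = (y**2 + 17*y) - 9 = -9 + y**2 + 17*y)
D = 1892 (D = -8 + (-19*(-239 + (-9 + (-4)**2 + 17*(-4))))/3 = -8 + (-19*(-239 + (-9 + 16 - 68)))/3 = -8 + (-19*(-239 - 61))/3 = -8 + (-19*(-300))/3 = -8 + (1/3)*5700 = -8 + 1900 = 1892)
D - 1*(-123930) = 1892 - 1*(-123930) = 1892 + 123930 = 125822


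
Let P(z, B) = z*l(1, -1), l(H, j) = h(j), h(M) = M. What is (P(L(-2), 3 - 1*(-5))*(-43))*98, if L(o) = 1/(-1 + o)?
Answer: -4214/3 ≈ -1404.7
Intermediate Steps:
l(H, j) = j
P(z, B) = -z (P(z, B) = z*(-1) = -z)
(P(L(-2), 3 - 1*(-5))*(-43))*98 = (-1/(-1 - 2)*(-43))*98 = (-1/(-3)*(-43))*98 = (-1*(-1/3)*(-43))*98 = ((1/3)*(-43))*98 = -43/3*98 = -4214/3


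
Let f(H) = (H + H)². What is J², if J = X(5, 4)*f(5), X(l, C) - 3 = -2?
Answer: 10000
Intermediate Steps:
X(l, C) = 1 (X(l, C) = 3 - 2 = 1)
f(H) = 4*H² (f(H) = (2*H)² = 4*H²)
J = 100 (J = 1*(4*5²) = 1*(4*25) = 1*100 = 100)
J² = 100² = 10000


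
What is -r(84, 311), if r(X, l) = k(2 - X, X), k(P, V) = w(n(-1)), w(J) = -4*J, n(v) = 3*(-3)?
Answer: -36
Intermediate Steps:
n(v) = -9
k(P, V) = 36 (k(P, V) = -4*(-9) = 36)
r(X, l) = 36
-r(84, 311) = -1*36 = -36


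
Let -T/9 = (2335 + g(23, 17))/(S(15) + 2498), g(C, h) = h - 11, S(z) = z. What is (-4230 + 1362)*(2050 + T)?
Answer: -14714506308/2513 ≈ -5.8554e+6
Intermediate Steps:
g(C, h) = -11 + h
T = -21069/2513 (T = -9*(2335 + (-11 + 17))/(15 + 2498) = -9*(2335 + 6)/2513 = -21069/2513 ≈ -8.3840)
(-4230 + 1362)*(2050 + T) = (-4230 + 1362)*(2050 - 21069/2513) = -2868*5130581/2513 = -14714506308/2513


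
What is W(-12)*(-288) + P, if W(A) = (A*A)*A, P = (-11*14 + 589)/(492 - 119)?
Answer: 185629107/373 ≈ 4.9767e+5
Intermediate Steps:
P = 435/373 (P = (-154 + 589)/373 = 435*(1/373) = 435/373 ≈ 1.1662)
W(A) = A**3 (W(A) = A**2*A = A**3)
W(-12)*(-288) + P = (-12)**3*(-288) + 435/373 = -1728*(-288) + 435/373 = 497664 + 435/373 = 185629107/373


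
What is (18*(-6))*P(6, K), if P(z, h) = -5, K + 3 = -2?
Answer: 540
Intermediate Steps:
K = -5 (K = -3 - 2 = -5)
(18*(-6))*P(6, K) = (18*(-6))*(-5) = -108*(-5) = 540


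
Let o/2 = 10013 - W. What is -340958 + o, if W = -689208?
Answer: 1057484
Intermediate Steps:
o = 1398442 (o = 2*(10013 - 1*(-689208)) = 2*(10013 + 689208) = 2*699221 = 1398442)
-340958 + o = -340958 + 1398442 = 1057484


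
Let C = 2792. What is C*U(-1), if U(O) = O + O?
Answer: -5584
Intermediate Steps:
U(O) = 2*O
C*U(-1) = 2792*(2*(-1)) = 2792*(-2) = -5584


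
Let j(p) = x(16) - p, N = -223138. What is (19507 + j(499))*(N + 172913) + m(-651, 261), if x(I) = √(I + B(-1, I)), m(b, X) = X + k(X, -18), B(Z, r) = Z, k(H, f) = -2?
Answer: -954676541 - 50225*√15 ≈ -9.5487e+8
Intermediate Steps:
m(b, X) = -2 + X (m(b, X) = X - 2 = -2 + X)
x(I) = √(-1 + I) (x(I) = √(I - 1) = √(-1 + I))
j(p) = √15 - p (j(p) = √(-1 + 16) - p = √15 - p)
(19507 + j(499))*(N + 172913) + m(-651, 261) = (19507 + (√15 - 1*499))*(-223138 + 172913) + (-2 + 261) = (19507 + (√15 - 499))*(-50225) + 259 = (19507 + (-499 + √15))*(-50225) + 259 = (19008 + √15)*(-50225) + 259 = (-954676800 - 50225*√15) + 259 = -954676541 - 50225*√15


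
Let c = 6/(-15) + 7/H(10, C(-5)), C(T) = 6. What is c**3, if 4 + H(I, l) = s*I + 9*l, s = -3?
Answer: -1/8000 ≈ -0.00012500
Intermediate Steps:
H(I, l) = -4 - 3*I + 9*l (H(I, l) = -4 + (-3*I + 9*l) = -4 - 3*I + 9*l)
c = -1/20 (c = 6/(-15) + 7/(-4 - 3*10 + 9*6) = 6*(-1/15) + 7/(-4 - 30 + 54) = -2/5 + 7/20 = -1/20 ≈ -0.050000)
c**3 = (-1/20)**3 = -1/8000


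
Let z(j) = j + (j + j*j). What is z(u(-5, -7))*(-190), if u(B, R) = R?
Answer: -6650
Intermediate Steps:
z(j) = j**2 + 2*j (z(j) = j + (j + j**2) = j**2 + 2*j)
z(u(-5, -7))*(-190) = -7*(2 - 7)*(-190) = -7*(-5)*(-190) = 35*(-190) = -6650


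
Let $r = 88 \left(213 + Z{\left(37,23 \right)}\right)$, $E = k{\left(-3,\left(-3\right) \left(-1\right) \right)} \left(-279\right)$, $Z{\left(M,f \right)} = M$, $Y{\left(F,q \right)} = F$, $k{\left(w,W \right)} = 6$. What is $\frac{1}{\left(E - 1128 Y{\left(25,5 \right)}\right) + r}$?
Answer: $- \frac{1}{7874} \approx -0.000127$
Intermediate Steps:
$E = -1674$ ($E = 6 \left(-279\right) = -1674$)
$r = 22000$ ($r = 88 \left(213 + 37\right) = 88 \cdot 250 = 22000$)
$\frac{1}{\left(E - 1128 Y{\left(25,5 \right)}\right) + r} = \frac{1}{\left(-1674 - 28200\right) + 22000} = \frac{1}{-29874 + 22000} = \frac{1}{-7874} = - \frac{1}{7874}$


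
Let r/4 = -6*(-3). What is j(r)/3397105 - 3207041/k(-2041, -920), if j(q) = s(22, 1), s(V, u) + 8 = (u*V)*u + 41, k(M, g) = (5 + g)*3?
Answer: 2178931033456/1865010645 ≈ 1168.3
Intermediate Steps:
k(M, g) = 15 + 3*g
r = 72 (r = 4*(-6*(-3)) = 4*18 = 72)
s(V, u) = 33 + V*u**2 (s(V, u) = -8 + ((u*V)*u + 41) = -8 + ((V*u)*u + 41) = -8 + (V*u**2 + 41) = -8 + (41 + V*u**2) = 33 + V*u**2)
j(q) = 55 (j(q) = 33 + 22*1**2 = 33 + 22*1 = 33 + 22 = 55)
j(r)/3397105 - 3207041/k(-2041, -920) = 55/3397105 - 3207041/(15 + 3*(-920)) = 55*(1/3397105) - 3207041/(15 - 2760) = 11/679421 - 3207041/(-2745) = 11/679421 - 3207041*(-1/2745) = 11/679421 + 3207041/2745 = 2178931033456/1865010645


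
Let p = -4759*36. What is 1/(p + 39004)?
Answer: -1/132320 ≈ -7.5574e-6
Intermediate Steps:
p = -171324
1/(p + 39004) = 1/(-171324 + 39004) = 1/(-132320) = -1/132320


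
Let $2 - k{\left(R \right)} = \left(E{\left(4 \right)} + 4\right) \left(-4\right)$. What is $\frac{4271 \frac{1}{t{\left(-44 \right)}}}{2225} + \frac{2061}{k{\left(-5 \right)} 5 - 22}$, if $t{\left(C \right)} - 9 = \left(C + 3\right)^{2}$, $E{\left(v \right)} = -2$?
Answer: $\frac{3874997419}{52643500} \approx 73.608$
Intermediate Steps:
$t{\left(C \right)} = 9 + \left(3 + C\right)^{2}$ ($t{\left(C \right)} = 9 + \left(C + 3\right)^{2} = 9 + \left(3 + C\right)^{2}$)
$k{\left(R \right)} = 10$ ($k{\left(R \right)} = 2 - \left(-2 + 4\right) \left(-4\right) = 2 - 2 \left(-4\right) = 2 - -8 = 2 + 8 = 10$)
$\frac{4271 \frac{1}{t{\left(-44 \right)}}}{2225} + \frac{2061}{k{\left(-5 \right)} 5 - 22} = \frac{4271 \frac{1}{9 + \left(3 - 44\right)^{2}}}{2225} + \frac{2061}{10 \cdot 5 - 22} = \frac{4271}{9 + \left(-41\right)^{2}} \cdot \frac{1}{2225} + \frac{2061}{50 - 22} = \frac{4271}{9 + 1681} \cdot \frac{1}{2225} + \frac{2061}{28} = \frac{4271}{1690} \cdot \frac{1}{2225} + 2061 \cdot \frac{1}{28} = 4271 \cdot \frac{1}{1690} \cdot \frac{1}{2225} + \frac{2061}{28} = \frac{4271}{1690} \cdot \frac{1}{2225} + \frac{2061}{28} = \frac{4271}{3760250} + \frac{2061}{28} = \frac{3874997419}{52643500}$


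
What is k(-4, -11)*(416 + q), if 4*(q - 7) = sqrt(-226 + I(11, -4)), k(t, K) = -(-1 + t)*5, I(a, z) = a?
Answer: 10575 + 25*I*sqrt(215)/4 ≈ 10575.0 + 91.643*I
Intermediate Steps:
k(t, K) = 5 - 5*t (k(t, K) = -(-5 + 5*t) = 5 - 5*t)
q = 7 + I*sqrt(215)/4 (q = 7 + sqrt(-226 + 11)/4 = 7 + sqrt(-215)/4 = 7 + (I*sqrt(215))/4 = 7 + I*sqrt(215)/4 ≈ 7.0 + 3.6657*I)
k(-4, -11)*(416 + q) = (5 - 5*(-4))*(416 + (7 + I*sqrt(215)/4)) = (5 + 20)*(423 + I*sqrt(215)/4) = 25*(423 + I*sqrt(215)/4) = 10575 + 25*I*sqrt(215)/4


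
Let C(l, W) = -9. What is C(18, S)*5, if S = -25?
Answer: -45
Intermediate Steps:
C(18, S)*5 = -9*5 = -45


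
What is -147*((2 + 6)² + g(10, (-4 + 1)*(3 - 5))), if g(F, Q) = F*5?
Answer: -16758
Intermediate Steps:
g(F, Q) = 5*F
-147*((2 + 6)² + g(10, (-4 + 1)*(3 - 5))) = -147*((2 + 6)² + 5*10) = -147*(8² + 50) = -147*(64 + 50) = -147*114 = -16758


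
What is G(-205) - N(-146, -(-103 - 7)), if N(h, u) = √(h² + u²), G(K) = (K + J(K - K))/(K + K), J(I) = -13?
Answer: 109/205 - 2*√8354 ≈ -182.27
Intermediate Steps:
G(K) = (-13 + K)/(2*K) (G(K) = (K - 13)/(K + K) = (-13 + K)/((2*K)) = (-13 + K)*(1/(2*K)) = (-13 + K)/(2*K))
G(-205) - N(-146, -(-103 - 7)) = (½)*(-13 - 205)/(-205) - √((-146)² + (-(-103 - 7))²) = (½)*(-1/205)*(-218) - √(21316 + (-1*(-110))²) = 109/205 - √(21316 + 110²) = 109/205 - √(21316 + 12100) = 109/205 - √33416 = 109/205 - 2*√8354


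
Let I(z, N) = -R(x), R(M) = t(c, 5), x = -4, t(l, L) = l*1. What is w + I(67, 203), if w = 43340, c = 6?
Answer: 43334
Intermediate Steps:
t(l, L) = l
R(M) = 6
I(z, N) = -6 (I(z, N) = -1*6 = -6)
w + I(67, 203) = 43340 - 6 = 43334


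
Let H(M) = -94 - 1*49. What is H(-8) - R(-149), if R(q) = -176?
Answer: 33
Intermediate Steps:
H(M) = -143 (H(M) = -94 - 49 = -143)
H(-8) - R(-149) = -143 - 1*(-176) = -143 + 176 = 33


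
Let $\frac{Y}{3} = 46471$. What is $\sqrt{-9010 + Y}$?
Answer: $\sqrt{130403} \approx 361.11$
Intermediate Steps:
$Y = 139413$ ($Y = 3 \cdot 46471 = 139413$)
$\sqrt{-9010 + Y} = \sqrt{-9010 + 139413} = \sqrt{130403}$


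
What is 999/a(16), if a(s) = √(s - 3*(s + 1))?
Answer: -999*I*√35/35 ≈ -168.86*I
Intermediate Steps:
a(s) = √(-3 - 2*s) (a(s) = √(s - 3*(1 + s)) = √(s + (-3 - 3*s)) = √(-3 - 2*s))
999/a(16) = 999/(√(-3 - 2*16)) = 999/(√(-3 - 32)) = 999/(√(-35)) = 999/((I*√35)) = 999*(-I*√35/35) = -999*I*√35/35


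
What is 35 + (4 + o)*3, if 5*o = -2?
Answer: 229/5 ≈ 45.800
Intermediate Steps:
o = -⅖ (o = (⅕)*(-2) = -⅖ ≈ -0.40000)
35 + (4 + o)*3 = 35 + (4 - ⅖)*3 = 35 + (18/5)*3 = 35 + 54/5 = 229/5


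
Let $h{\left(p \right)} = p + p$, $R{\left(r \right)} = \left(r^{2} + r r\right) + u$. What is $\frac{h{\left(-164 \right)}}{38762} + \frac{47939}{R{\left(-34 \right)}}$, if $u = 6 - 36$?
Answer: $\frac{928731511}{44227442} \approx 20.999$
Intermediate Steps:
$u = -30$ ($u = 6 - 36 = -30$)
$R{\left(r \right)} = -30 + 2 r^{2}$ ($R{\left(r \right)} = \left(r^{2} + r r\right) - 30 = \left(r^{2} + r^{2}\right) - 30 = 2 r^{2} - 30 = -30 + 2 r^{2}$)
$h{\left(p \right)} = 2 p$
$\frac{h{\left(-164 \right)}}{38762} + \frac{47939}{R{\left(-34 \right)}} = \frac{2 \left(-164\right)}{38762} + \frac{47939}{-30 + 2 \left(-34\right)^{2}} = \left(-328\right) \frac{1}{38762} + \frac{47939}{-30 + 2 \cdot 1156} = - \frac{164}{19381} + \frac{47939}{-30 + 2312} = - \frac{164}{19381} + \frac{47939}{2282} = \frac{928731511}{44227442}$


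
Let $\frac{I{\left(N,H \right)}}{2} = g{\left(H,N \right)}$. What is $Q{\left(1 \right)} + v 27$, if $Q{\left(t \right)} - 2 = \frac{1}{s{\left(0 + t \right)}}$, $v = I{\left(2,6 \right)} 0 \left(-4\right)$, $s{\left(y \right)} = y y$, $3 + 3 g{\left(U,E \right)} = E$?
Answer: $3$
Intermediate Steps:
$g{\left(U,E \right)} = -1 + \frac{E}{3}$
$s{\left(y \right)} = y^{2}$
$I{\left(N,H \right)} = -2 + \frac{2 N}{3}$ ($I{\left(N,H \right)} = 2 \left(-1 + \frac{N}{3}\right) = -2 + \frac{2 N}{3}$)
$v = 0$ ($v = \left(-2 + \frac{2}{3} \cdot 2\right) 0 \left(-4\right) = \left(-2 + \frac{4}{3}\right) 0 \left(-4\right) = \left(- \frac{2}{3}\right) 0 \left(-4\right) = 0 \left(-4\right) = 0$)
$Q{\left(t \right)} = 2 + \frac{1}{t^{2}}$ ($Q{\left(t \right)} = 2 + \frac{1}{\left(0 + t\right)^{2}} = 2 + \frac{1}{t^{2}}$)
$Q{\left(1 \right)} + v 27 = \left(2 + 1^{-2}\right) + 0 \cdot 27 = \left(2 + 1\right) + 0 = 3 + 0 = 3$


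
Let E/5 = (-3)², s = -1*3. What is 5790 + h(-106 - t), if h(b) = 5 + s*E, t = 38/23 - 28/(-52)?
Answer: 5660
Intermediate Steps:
s = -3
E = 45 (E = 5*(-3)² = 5*9 = 45)
t = 655/299 (t = 38*(1/23) - 28*(-1/52) = 38/23 + 7/13 = 655/299 ≈ 2.1906)
h(b) = -130 (h(b) = 5 - 3*45 = 5 - 135 = -130)
5790 + h(-106 - t) = 5790 - 130 = 5660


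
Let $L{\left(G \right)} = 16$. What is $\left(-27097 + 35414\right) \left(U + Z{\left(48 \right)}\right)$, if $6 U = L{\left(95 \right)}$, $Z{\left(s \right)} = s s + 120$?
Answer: $\frac{60547760}{3} \approx 2.0183 \cdot 10^{7}$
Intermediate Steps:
$Z{\left(s \right)} = 120 + s^{2}$ ($Z{\left(s \right)} = s^{2} + 120 = 120 + s^{2}$)
$U = \frac{8}{3}$ ($U = \frac{1}{6} \cdot 16 = \frac{8}{3} \approx 2.6667$)
$\left(-27097 + 35414\right) \left(U + Z{\left(48 \right)}\right) = \left(-27097 + 35414\right) \left(\frac{8}{3} + \left(120 + 48^{2}\right)\right) = 8317 \left(\frac{8}{3} + \left(120 + 2304\right)\right) = 8317 \left(\frac{8}{3} + 2424\right) = 8317 \cdot \frac{7280}{3} = \frac{60547760}{3}$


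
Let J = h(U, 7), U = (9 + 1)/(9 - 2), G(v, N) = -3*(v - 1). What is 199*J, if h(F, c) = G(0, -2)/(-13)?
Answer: -597/13 ≈ -45.923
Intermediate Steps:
G(v, N) = 3 - 3*v (G(v, N) = -3*(-1 + v) = 3 - 3*v)
U = 10/7 ≈ 1.4286
h(F, c) = -3/13 (h(F, c) = (3 - 3*0)/(-13) = (3 + 0)*(-1/13) = 3*(-1/13) = -3/13)
J = -3/13 ≈ -0.23077
199*J = 199*(-3/13) = -597/13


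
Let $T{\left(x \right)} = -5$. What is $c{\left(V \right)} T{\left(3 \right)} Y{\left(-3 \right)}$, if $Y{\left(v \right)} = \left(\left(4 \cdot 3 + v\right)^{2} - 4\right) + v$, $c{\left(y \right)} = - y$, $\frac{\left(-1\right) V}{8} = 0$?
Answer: $0$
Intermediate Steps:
$V = 0$ ($V = \left(-8\right) 0 = 0$)
$Y{\left(v \right)} = -4 + v + \left(12 + v\right)^{2}$ ($Y{\left(v \right)} = \left(\left(12 + v\right)^{2} - 4\right) + v = \left(-4 + \left(12 + v\right)^{2}\right) + v = -4 + v + \left(12 + v\right)^{2}$)
$c{\left(V \right)} T{\left(3 \right)} Y{\left(-3 \right)} = \left(-1\right) 0 \left(-5\right) \left(-4 - 3 + \left(12 - 3\right)^{2}\right) = 0 \left(-5\right) \left(-4 - 3 + 9^{2}\right) = 0 \left(-4 - 3 + 81\right) = 0 \cdot 74 = 0$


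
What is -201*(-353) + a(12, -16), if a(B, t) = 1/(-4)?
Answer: 283811/4 ≈ 70953.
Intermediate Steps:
a(B, t) = -1/4
-201*(-353) + a(12, -16) = -201*(-353) - 1/4 = 70953 - 1/4 = 283811/4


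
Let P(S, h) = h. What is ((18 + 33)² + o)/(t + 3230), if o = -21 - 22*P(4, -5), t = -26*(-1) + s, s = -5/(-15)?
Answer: 8070/9769 ≈ 0.82608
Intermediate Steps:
s = ⅓ (s = -5*(-1/15) = ⅓ ≈ 0.33333)
t = 79/3 (t = -26*(-1) + ⅓ = 26 + ⅓ = 79/3 ≈ 26.333)
o = 89 (o = -21 - 22*(-5) = -21 + 110 = 89)
((18 + 33)² + o)/(t + 3230) = ((18 + 33)² + 89)/(79/3 + 3230) = (51² + 89)/(9769/3) = (2601 + 89)*(3/9769) = 2690*(3/9769) = 8070/9769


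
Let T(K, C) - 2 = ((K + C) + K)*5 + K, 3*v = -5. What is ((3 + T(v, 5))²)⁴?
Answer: 2251875390625/6561 ≈ 3.4322e+8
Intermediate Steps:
v = -5/3 (v = (⅓)*(-5) = -5/3 ≈ -1.6667)
T(K, C) = 2 + 5*C + 11*K (T(K, C) = 2 + (((K + C) + K)*5 + K) = 2 + (((C + K) + K)*5 + K) = 2 + ((C + 2*K)*5 + K) = 2 + ((5*C + 10*K) + K) = 2 + (5*C + 11*K) = 2 + 5*C + 11*K)
((3 + T(v, 5))²)⁴ = ((3 + (2 + 5*5 + 11*(-5/3)))²)⁴ = ((3 + (2 + 25 - 55/3))²)⁴ = ((3 + 26/3)²)⁴ = ((35/3)²)⁴ = (1225/9)⁴ = 2251875390625/6561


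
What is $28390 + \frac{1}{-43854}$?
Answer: $\frac{1245015059}{43854} \approx 28390.0$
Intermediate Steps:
$28390 + \frac{1}{-43854} = 28390 - \frac{1}{43854} = \frac{1245015059}{43854}$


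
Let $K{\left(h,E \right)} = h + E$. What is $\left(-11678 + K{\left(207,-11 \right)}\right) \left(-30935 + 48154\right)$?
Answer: $-197708558$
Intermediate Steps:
$K{\left(h,E \right)} = E + h$
$\left(-11678 + K{\left(207,-11 \right)}\right) \left(-30935 + 48154\right) = \left(-11678 + \left(-11 + 207\right)\right) \left(-30935 + 48154\right) = \left(-11678 + 196\right) 17219 = \left(-11482\right) 17219 = -197708558$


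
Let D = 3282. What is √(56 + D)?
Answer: √3338 ≈ 57.775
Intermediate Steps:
√(56 + D) = √(56 + 3282) = √3338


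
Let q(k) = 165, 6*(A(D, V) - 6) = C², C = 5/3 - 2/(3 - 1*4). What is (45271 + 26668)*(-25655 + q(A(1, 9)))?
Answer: -1833725110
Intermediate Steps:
C = 11/3 (C = 5*(⅓) - 2/(3 - 4) = 5/3 - 2/(-1) = 5/3 - 2*(-1) = 5/3 + 2 = 11/3 ≈ 3.6667)
A(D, V) = 445/54 (A(D, V) = 6 + (11/3)²/6 = 6 + (⅙)*(121/9) = 6 + 121/54 = 445/54)
(45271 + 26668)*(-25655 + q(A(1, 9))) = (45271 + 26668)*(-25655 + 165) = 71939*(-25490) = -1833725110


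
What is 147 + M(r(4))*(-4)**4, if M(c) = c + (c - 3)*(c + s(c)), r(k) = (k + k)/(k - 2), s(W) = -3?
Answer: 1427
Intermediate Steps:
r(k) = 2*k/(-2 + k) (r(k) = (2*k)/(-2 + k) = 2*k/(-2 + k))
M(c) = c + (-3 + c)**2 (M(c) = c + (c - 3)*(c - 3) = c + (-3 + c)*(-3 + c) = c + (-3 + c)**2)
147 + M(r(4))*(-4)**4 = 147 + (9 + (2*4/(-2 + 4))**2 - 10*4/(-2 + 4))*(-4)**4 = 147 + (9 + (2*4/2)**2 - 10*4/2)*256 = 147 + (9 + (2*4*(1/2))**2 - 10*4/2)*256 = 147 + (9 + 4**2 - 5*4)*256 = 147 + (9 + 16 - 20)*256 = 147 + 5*256 = 147 + 1280 = 1427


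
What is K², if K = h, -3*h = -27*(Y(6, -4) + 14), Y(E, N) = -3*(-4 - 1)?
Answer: 68121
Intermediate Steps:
Y(E, N) = 15 (Y(E, N) = -3*(-5) = 15)
h = 261 (h = -(-9)*(15 + 14) = -(-9)*29 = -⅓*(-783) = 261)
K = 261
K² = 261² = 68121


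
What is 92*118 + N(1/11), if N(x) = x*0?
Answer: 10856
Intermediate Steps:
N(x) = 0
92*118 + N(1/11) = 92*118 + 0 = 10856 + 0 = 10856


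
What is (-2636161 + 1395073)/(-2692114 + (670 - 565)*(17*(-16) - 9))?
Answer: 1241088/2721619 ≈ 0.45601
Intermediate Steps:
(-2636161 + 1395073)/(-2692114 + (670 - 565)*(17*(-16) - 9)) = -1241088/(-2692114 + 105*(-272 - 9)) = -1241088/(-2692114 + 105*(-281)) = -1241088/(-2692114 - 29505) = -1241088/(-2721619) = -1241088*(-1/2721619) = 1241088/2721619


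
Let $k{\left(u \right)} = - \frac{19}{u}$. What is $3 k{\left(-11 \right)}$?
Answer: $\frac{57}{11} \approx 5.1818$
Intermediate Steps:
$3 k{\left(-11 \right)} = 3 \left(- \frac{19}{-11}\right) = 3 \left(\left(-19\right) \left(- \frac{1}{11}\right)\right) = 3 \cdot \frac{19}{11} = \frac{57}{11}$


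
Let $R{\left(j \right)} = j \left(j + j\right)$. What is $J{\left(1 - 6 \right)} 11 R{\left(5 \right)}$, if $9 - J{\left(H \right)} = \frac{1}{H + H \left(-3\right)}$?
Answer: $4895$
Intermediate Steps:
$J{\left(H \right)} = 9 + \frac{1}{2 H}$ ($J{\left(H \right)} = 9 - \frac{1}{H + H \left(-3\right)} = 9 - \frac{1}{H - 3 H} = 9 - \frac{1}{\left(-2\right) H} = 9 - - \frac{1}{2 H} = 9 + \frac{1}{2 H}$)
$R{\left(j \right)} = 2 j^{2}$ ($R{\left(j \right)} = j 2 j = 2 j^{2}$)
$J{\left(1 - 6 \right)} 11 R{\left(5 \right)} = \left(9 + \frac{1}{2 \left(1 - 6\right)}\right) 11 \cdot 2 \cdot 5^{2} = \left(9 + \frac{1}{2 \left(1 - 6\right)}\right) 11 \cdot 2 \cdot 25 = \left(9 + \frac{1}{2 \left(-5\right)}\right) 11 \cdot 50 = \left(9 + \frac{1}{2} \left(- \frac{1}{5}\right)\right) 11 \cdot 50 = \left(9 - \frac{1}{10}\right) 11 \cdot 50 = \frac{89}{10} \cdot 11 \cdot 50 = \frac{979}{10} \cdot 50 = 4895$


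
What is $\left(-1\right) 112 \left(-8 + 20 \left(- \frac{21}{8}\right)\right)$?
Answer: $6776$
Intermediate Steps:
$\left(-1\right) 112 \left(-8 + 20 \left(- \frac{21}{8}\right)\right) = - 112 \left(-8 + 20 \left(\left(-21\right) \frac{1}{8}\right)\right) = - 112 \left(-8 + 20 \left(- \frac{21}{8}\right)\right) = - 112 \left(-8 - \frac{105}{2}\right) = \left(-112\right) \left(- \frac{121}{2}\right) = 6776$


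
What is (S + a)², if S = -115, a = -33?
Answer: 21904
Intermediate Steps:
(S + a)² = (-115 - 33)² = (-148)² = 21904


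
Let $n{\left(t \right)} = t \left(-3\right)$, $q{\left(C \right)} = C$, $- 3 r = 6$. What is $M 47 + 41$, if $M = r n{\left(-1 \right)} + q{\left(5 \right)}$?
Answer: $-6$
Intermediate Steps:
$r = -2$ ($r = \left(- \frac{1}{3}\right) 6 = -2$)
$n{\left(t \right)} = - 3 t$
$M = -1$ ($M = - 2 \left(\left(-3\right) \left(-1\right)\right) + 5 = \left(-2\right) 3 + 5 = -6 + 5 = -1$)
$M 47 + 41 = \left(-1\right) 47 + 41 = -47 + 41 = -6$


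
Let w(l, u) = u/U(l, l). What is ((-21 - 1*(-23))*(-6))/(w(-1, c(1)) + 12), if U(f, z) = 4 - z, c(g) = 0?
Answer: -1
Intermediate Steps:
w(l, u) = u/(4 - l)
((-21 - 1*(-23))*(-6))/(w(-1, c(1)) + 12) = ((-21 - 1*(-23))*(-6))/(-1*0/(-4 - 1) + 12) = ((-21 + 23)*(-6))/(-1*0/(-5) + 12) = (2*(-6))/(-1*0*(-1/5) + 12) = -12/(0 + 12) = -12/12 = -12*1/12 = -1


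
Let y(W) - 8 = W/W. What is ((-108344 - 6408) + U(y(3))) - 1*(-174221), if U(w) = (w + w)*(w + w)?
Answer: 59793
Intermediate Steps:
y(W) = 9 (y(W) = 8 + W/W = 8 + 1 = 9)
U(w) = 4*w² (U(w) = (2*w)*(2*w) = 4*w²)
((-108344 - 6408) + U(y(3))) - 1*(-174221) = ((-108344 - 6408) + 4*9²) - 1*(-174221) = (-114752 + 4*81) + 174221 = (-114752 + 324) + 174221 = -114428 + 174221 = 59793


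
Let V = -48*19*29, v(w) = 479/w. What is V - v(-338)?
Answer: -8938945/338 ≈ -26447.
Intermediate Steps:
V = -26448 (V = -912*29 = -26448)
V - v(-338) = -26448 - 479/(-338) = -26448 - 479*(-1)/338 = -26448 - 1*(-479/338) = -26448 + 479/338 = -8938945/338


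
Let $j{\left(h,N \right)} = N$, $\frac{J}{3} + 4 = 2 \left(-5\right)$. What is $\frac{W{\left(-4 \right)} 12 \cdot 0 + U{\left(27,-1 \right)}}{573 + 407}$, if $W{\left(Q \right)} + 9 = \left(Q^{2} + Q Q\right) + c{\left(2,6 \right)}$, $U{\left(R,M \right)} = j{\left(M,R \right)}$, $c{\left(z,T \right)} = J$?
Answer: $\frac{27}{980} \approx 0.027551$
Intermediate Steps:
$J = -42$ ($J = -12 + 3 \cdot 2 \left(-5\right) = -12 + 3 \left(-10\right) = -12 - 30 = -42$)
$c{\left(z,T \right)} = -42$
$U{\left(R,M \right)} = R$
$W{\left(Q \right)} = -51 + 2 Q^{2}$ ($W{\left(Q \right)} = -9 - \left(42 - Q^{2} - Q Q\right) = -9 + \left(\left(Q^{2} + Q^{2}\right) - 42\right) = -9 + \left(2 Q^{2} - 42\right) = -9 + \left(-42 + 2 Q^{2}\right) = -51 + 2 Q^{2}$)
$\frac{W{\left(-4 \right)} 12 \cdot 0 + U{\left(27,-1 \right)}}{573 + 407} = \frac{\left(-51 + 2 \left(-4\right)^{2}\right) 12 \cdot 0 + 27}{573 + 407} = \frac{\left(-51 + 2 \cdot 16\right) 12 \cdot 0 + 27}{980} = \left(\left(-51 + 32\right) 12 \cdot 0 + 27\right) \frac{1}{980} = \left(\left(-19\right) 12 \cdot 0 + 27\right) \frac{1}{980} = \left(\left(-228\right) 0 + 27\right) \frac{1}{980} = \left(0 + 27\right) \frac{1}{980} = 27 \cdot \frac{1}{980} = \frac{27}{980}$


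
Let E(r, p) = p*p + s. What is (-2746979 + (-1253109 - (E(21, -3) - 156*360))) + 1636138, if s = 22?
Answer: -2307821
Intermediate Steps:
E(r, p) = 22 + p² (E(r, p) = p*p + 22 = p² + 22 = 22 + p²)
(-2746979 + (-1253109 - (E(21, -3) - 156*360))) + 1636138 = (-2746979 + (-1253109 - ((22 + (-3)²) - 156*360))) + 1636138 = (-2746979 + (-1253109 - ((22 + 9) - 56160))) + 1636138 = (-2746979 + (-1253109 - (31 - 56160))) + 1636138 = (-2746979 + (-1253109 - 1*(-56129))) + 1636138 = (-2746979 + (-1253109 + 56129)) + 1636138 = (-2746979 - 1196980) + 1636138 = -3943959 + 1636138 = -2307821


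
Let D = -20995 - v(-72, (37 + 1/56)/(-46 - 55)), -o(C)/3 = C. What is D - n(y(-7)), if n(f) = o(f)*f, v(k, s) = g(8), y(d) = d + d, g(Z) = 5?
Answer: -20412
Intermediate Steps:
o(C) = -3*C
y(d) = 2*d
v(k, s) = 5
n(f) = -3*f² (n(f) = (-3*f)*f = -3*f²)
D = -21000 (D = -20995 - 1*5 = -20995 - 5 = -21000)
D - n(y(-7)) = -21000 - (-3)*(2*(-7))² = -21000 - (-3)*(-14)² = -21000 - (-3)*196 = -21000 - 1*(-588) = -21000 + 588 = -20412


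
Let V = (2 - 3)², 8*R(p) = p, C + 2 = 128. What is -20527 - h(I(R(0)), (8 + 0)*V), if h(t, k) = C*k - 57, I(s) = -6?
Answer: -21478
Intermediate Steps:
C = 126 (C = -2 + 128 = 126)
R(p) = p/8
V = 1 (V = (-1)² = 1)
h(t, k) = -57 + 126*k (h(t, k) = 126*k - 57 = -57 + 126*k)
-20527 - h(I(R(0)), (8 + 0)*V) = -20527 - (-57 + 126*((8 + 0)*1)) = -20527 - (-57 + 126*(8*1)) = -20527 - (-57 + 126*8) = -20527 - (-57 + 1008) = -20527 - 1*951 = -20527 - 951 = -21478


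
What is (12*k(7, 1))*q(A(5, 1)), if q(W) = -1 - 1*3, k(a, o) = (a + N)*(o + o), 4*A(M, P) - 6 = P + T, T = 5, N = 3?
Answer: -960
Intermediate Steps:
A(M, P) = 11/4 + P/4 (A(M, P) = 3/2 + (P + 5)/4 = 3/2 + (5 + P)/4 = 3/2 + (5/4 + P/4) = 11/4 + P/4)
k(a, o) = 2*o*(3 + a) (k(a, o) = (a + 3)*(o + o) = (3 + a)*(2*o) = 2*o*(3 + a))
q(W) = -4 (q(W) = -1 - 3 = -4)
(12*k(7, 1))*q(A(5, 1)) = (12*(2*1*(3 + 7)))*(-4) = (12*(2*1*10))*(-4) = (12*20)*(-4) = 240*(-4) = -960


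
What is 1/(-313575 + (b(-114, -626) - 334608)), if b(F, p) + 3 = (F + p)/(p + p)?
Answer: -313/202882033 ≈ -1.5428e-6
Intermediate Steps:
b(F, p) = -3 + (F + p)/(2*p) (b(F, p) = -3 + (F + p)/(p + p) = -3 + (F + p)/((2*p)) = -3 + (F + p)*(1/(2*p)) = -3 + (F + p)/(2*p))
1/(-313575 + (b(-114, -626) - 334608)) = 1/(-313575 + ((½)*(-114 - 5*(-626))/(-626) - 334608)) = 1/(-313575 + ((½)*(-1/626)*(-114 + 3130) - 334608)) = 1/(-313575 + ((½)*(-1/626)*3016 - 334608)) = 1/(-313575 + (-754/313 - 334608)) = 1/(-313575 - 104733058/313) = 1/(-202882033/313) = -313/202882033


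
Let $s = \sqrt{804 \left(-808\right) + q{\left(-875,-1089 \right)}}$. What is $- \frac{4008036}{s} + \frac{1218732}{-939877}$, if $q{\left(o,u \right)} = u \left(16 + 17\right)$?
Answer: $- \frac{1218732}{939877} + \frac{1336012 i \sqrt{685569}}{228523} \approx -1.2967 + 4840.7 i$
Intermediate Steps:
$q{\left(o,u \right)} = 33 u$ ($q{\left(o,u \right)} = u 33 = 33 u$)
$s = i \sqrt{685569}$ ($s = \sqrt{804 \left(-808\right) + 33 \left(-1089\right)} = \sqrt{-649632 - 35937} = \sqrt{-685569} = i \sqrt{685569} \approx 827.99 i$)
$- \frac{4008036}{s} + \frac{1218732}{-939877} = - \frac{4008036}{i \sqrt{685569}} + \frac{1218732}{-939877} = - 4008036 \left(- \frac{i \sqrt{685569}}{685569}\right) + 1218732 \left(- \frac{1}{939877}\right) = \frac{1336012 i \sqrt{685569}}{228523} - \frac{1218732}{939877} = - \frac{1218732}{939877} + \frac{1336012 i \sqrt{685569}}{228523}$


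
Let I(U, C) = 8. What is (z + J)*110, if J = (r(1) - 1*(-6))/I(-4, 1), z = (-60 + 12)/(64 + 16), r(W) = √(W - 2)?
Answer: 33/2 + 55*I/4 ≈ 16.5 + 13.75*I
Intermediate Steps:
r(W) = √(-2 + W)
z = -⅗ (z = -48/80 = -48*1/80 = -⅗ ≈ -0.60000)
J = ¾ + I/8 (J = (√(-2 + 1) - 1*(-6))/8 = (√(-1) + 6)*(⅛) = (I + 6)*(⅛) = (6 + I)*(⅛) = ¾ + I/8 ≈ 0.75 + 0.125*I)
(z + J)*110 = (-⅗ + (¾ + I/8))*110 = (3/20 + I/8)*110 = 33/2 + 55*I/4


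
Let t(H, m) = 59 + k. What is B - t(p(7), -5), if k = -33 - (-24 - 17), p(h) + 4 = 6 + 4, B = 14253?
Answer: 14186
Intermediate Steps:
p(h) = 6 (p(h) = -4 + (6 + 4) = -4 + 10 = 6)
k = 8 (k = -33 - 1*(-41) = -33 + 41 = 8)
t(H, m) = 67 (t(H, m) = 59 + 8 = 67)
B - t(p(7), -5) = 14253 - 1*67 = 14253 - 67 = 14186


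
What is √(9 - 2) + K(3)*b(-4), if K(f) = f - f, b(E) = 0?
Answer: √7 ≈ 2.6458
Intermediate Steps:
K(f) = 0
√(9 - 2) + K(3)*b(-4) = √(9 - 2) + 0*0 = √7 + 0 = √7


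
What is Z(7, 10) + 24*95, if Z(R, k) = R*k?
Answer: 2350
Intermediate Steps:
Z(7, 10) + 24*95 = 7*10 + 24*95 = 70 + 2280 = 2350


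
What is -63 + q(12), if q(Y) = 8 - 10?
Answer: -65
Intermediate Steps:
q(Y) = -2
-63 + q(12) = -63 - 2 = -65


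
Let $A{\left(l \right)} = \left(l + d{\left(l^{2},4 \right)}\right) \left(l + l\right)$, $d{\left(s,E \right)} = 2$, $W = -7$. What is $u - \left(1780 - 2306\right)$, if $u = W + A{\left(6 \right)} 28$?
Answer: $3207$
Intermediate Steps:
$A{\left(l \right)} = 2 l \left(2 + l\right)$ ($A{\left(l \right)} = \left(l + 2\right) \left(l + l\right) = \left(2 + l\right) 2 l = 2 l \left(2 + l\right)$)
$u = 2681$ ($u = -7 + 2 \cdot 6 \left(2 + 6\right) 28 = -7 + 2 \cdot 6 \cdot 8 \cdot 28 = -7 + 96 \cdot 28 = -7 + 2688 = 2681$)
$u - \left(1780 - 2306\right) = 2681 - \left(1780 - 2306\right) = 2681 - -526 = 2681 + 526 = 3207$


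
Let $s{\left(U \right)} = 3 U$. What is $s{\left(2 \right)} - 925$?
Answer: $-919$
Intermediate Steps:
$s{\left(2 \right)} - 925 = 3 \cdot 2 - 925 = 6 - 925 = -919$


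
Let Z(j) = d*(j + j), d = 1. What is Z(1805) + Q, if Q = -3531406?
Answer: -3527796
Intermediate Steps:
Z(j) = 2*j (Z(j) = 1*(j + j) = 1*(2*j) = 2*j)
Z(1805) + Q = 2*1805 - 3531406 = 3610 - 3531406 = -3527796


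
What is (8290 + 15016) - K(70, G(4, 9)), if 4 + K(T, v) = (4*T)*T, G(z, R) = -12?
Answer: 3710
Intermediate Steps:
K(T, v) = -4 + 4*T² (K(T, v) = -4 + (4*T)*T = -4 + 4*T²)
(8290 + 15016) - K(70, G(4, 9)) = (8290 + 15016) - (-4 + 4*70²) = 23306 - (-4 + 4*4900) = 23306 - (-4 + 19600) = 23306 - 1*19596 = 23306 - 19596 = 3710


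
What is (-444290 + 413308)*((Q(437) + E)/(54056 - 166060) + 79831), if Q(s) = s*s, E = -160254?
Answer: -138510617194019/56002 ≈ -2.4733e+9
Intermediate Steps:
Q(s) = s²
(-444290 + 413308)*((Q(437) + E)/(54056 - 166060) + 79831) = (-444290 + 413308)*((437² - 160254)/(54056 - 166060) + 79831) = -30982*((190969 - 160254)/(-112004) + 79831) = -30982*(30715*(-1/112004) + 79831) = -30982*(-30715/112004 + 79831) = -30982*8941360609/112004 = -138510617194019/56002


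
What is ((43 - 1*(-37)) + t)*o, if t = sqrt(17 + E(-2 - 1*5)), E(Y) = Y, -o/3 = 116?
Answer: -27840 - 348*sqrt(10) ≈ -28940.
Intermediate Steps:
o = -348 (o = -3*116 = -348)
t = sqrt(10) (t = sqrt(17 + (-2 - 1*5)) = sqrt(17 + (-2 - 5)) = sqrt(17 - 7) = sqrt(10) ≈ 3.1623)
((43 - 1*(-37)) + t)*o = ((43 - 1*(-37)) + sqrt(10))*(-348) = ((43 + 37) + sqrt(10))*(-348) = (80 + sqrt(10))*(-348) = -27840 - 348*sqrt(10)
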